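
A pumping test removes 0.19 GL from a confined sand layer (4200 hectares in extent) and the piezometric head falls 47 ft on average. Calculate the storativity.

A = 4200 hectares = 4.2 × 10^7 m²
Δh = 47 ft = 14.33 m
ΔV = 0.19 GL = 1.9 × 10^5 m³
S = ΔV / (A × Δh) = 1.9 × 10^5 m³ / (4.2 × 10^7 m² × 14.33 m) = 3.158 × 10^-4

S ≈ 3.2 × 10^-4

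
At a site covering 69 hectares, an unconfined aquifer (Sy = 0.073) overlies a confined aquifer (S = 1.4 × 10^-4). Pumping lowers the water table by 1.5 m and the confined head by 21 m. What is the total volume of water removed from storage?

A = 69 hectares = 6.9 × 10^5 m²
Unconfined: ΔV_u = Sy × A × Δh_u = 0.073 × 6.9 × 10^5 × 1.5 = 75560 m³
Confined: ΔV_c = S × A × Δh_c = 1.4 × 10^-4 × 6.9 × 10^5 × 21 = 2029 m³
Total ΔV = 75560 + 2029 = 77580 m³

ΔV ≈ 77600 m³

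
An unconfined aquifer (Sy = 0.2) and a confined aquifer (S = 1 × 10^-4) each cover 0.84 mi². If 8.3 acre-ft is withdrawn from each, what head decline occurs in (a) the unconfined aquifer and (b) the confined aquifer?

Δh_u ≈ 0.0235 m; Δh_c ≈ 47.1 m

A = 0.84 mi² = 2.176 × 10^6 m²
ΔV = 8.3 acre-ft = 10240 m³
Unconfined: Δh_u = ΔV/(Sy·A) = 10240/(0.2 × 2.176 × 10^6) = 0.02353 m
Confined: Δh_c = ΔV/(S·A) = 10240/(1 × 10^-4 × 2.176 × 10^6) = 47.06 m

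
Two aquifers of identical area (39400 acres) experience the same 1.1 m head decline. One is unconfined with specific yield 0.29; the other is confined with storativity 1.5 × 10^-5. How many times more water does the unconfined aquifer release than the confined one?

ΔV_u / ΔV_c ≈ 19300

A = 39400 acres = 1.594 × 10^8 m²
Unconfined: ΔV_u = Sy × A × Δh = 0.29 × 1.594 × 10^8 × 1.1 = 5.086 × 10^7 m³
Confined: ΔV_c = S × A × Δh = 1.5 × 10^-5 × 1.594 × 10^8 × 1.1 = 2631 m³
Ratio = ΔV_u / ΔV_c = Sy / S = 0.29 / 1.5 × 10^-5 = 19330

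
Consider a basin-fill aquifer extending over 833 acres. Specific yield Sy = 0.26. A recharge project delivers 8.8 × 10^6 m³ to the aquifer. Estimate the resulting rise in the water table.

A = 833 acres = 3.371 × 10^6 m²
Δh = ΔV / (Sy × A) = 8.8 × 10^6 m³ / (0.26 × 3.371 × 10^6 m²) = 10.04 m

Δh ≈ 10 m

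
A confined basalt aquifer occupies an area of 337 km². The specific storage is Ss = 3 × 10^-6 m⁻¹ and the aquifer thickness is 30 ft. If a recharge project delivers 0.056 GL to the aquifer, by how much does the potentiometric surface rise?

b = 30 ft = 9.144 m
S = Ss × b = 3 × 10^-6 m⁻¹ × 9.144 m = 2.743 × 10^-5
A = 337 km² = 3.37 × 10^8 m²
ΔV = 0.056 GL = 56000 m³
Δh = ΔV / (S × A) = 56000 m³ / (2.743 × 10^-5 × 3.37 × 10^8 m²) = 6.058 m

Δh ≈ 6.06 m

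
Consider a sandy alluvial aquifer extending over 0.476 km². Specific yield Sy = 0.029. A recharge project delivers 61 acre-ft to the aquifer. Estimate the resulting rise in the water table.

Δh ≈ 5.45 m

A = 0.476 km² = 4.76 × 10^5 m²
ΔV = 61 acre-ft = 75240 m³
Δh = ΔV / (Sy × A) = 75240 m³ / (0.029 × 4.76 × 10^5 m²) = 5.451 m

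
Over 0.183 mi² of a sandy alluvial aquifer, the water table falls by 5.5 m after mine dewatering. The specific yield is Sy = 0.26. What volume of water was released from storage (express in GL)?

ΔV ≈ 0.678 GL

A = 0.183 mi² = 4.74 × 10^5 m²
ΔV = Sy × A × Δh = 0.26 × 4.74 × 10^5 m² × 5.5 m = 6.778 × 10^5 m³
ΔV = 6.778 × 10^5 m³ = 0.6778 GL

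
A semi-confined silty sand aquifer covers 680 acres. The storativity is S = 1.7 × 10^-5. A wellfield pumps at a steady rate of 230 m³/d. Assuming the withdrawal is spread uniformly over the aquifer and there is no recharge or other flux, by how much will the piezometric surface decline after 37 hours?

Δh ≈ 7.58 m

A = 680 acres = 2.752 × 10^6 m²
t = 37 hours = 1.542 d
ΔV = Q × t = 230 m³/d × 1.542 d = 354.6 m³
Δh = ΔV / (S × A) = 354.6 / (1.7 × 10^-5 × 2.752 × 10^6) = 7.58 m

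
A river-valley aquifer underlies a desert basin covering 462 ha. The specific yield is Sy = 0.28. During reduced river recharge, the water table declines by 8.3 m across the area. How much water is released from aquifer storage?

ΔV ≈ 1.07 × 10^7 m³

A = 462 ha = 4.62 × 10^6 m²
ΔV = Sy × A × Δh = 0.28 × 4.62 × 10^6 m² × 8.3 m = 1.074 × 10^7 m³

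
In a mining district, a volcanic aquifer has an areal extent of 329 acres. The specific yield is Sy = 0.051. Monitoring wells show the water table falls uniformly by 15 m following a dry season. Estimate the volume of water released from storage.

A = 329 acres = 1.331 × 10^6 m²
ΔV = Sy × A × Δh = 0.051 × 1.331 × 10^6 m² × 15 m = 1.019 × 10^6 m³

ΔV ≈ 1.02 × 10^6 m³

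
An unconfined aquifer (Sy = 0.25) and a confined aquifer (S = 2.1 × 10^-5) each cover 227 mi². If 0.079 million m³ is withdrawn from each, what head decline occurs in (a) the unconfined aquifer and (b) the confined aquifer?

A = 227 mi² = 5.879 × 10^8 m²
ΔV = 0.079 million m³ = 79000 m³
Unconfined: Δh_u = ΔV/(Sy·A) = 79000/(0.25 × 5.879 × 10^8) = 5.375 × 10^-4 m
Confined: Δh_c = ΔV/(S·A) = 79000/(2.1 × 10^-5 × 5.879 × 10^8) = 6.399 m

Δh_u ≈ 5.37 × 10^-4 m; Δh_c ≈ 6.4 m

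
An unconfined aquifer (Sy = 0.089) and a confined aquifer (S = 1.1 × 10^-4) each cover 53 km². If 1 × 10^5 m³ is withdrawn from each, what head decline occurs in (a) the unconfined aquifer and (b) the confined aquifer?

Δh_u ≈ 0.0212 m; Δh_c ≈ 17.2 m

A = 53 km² = 5.3 × 10^7 m²
Unconfined: Δh_u = ΔV/(Sy·A) = 1 × 10^5/(0.089 × 5.3 × 10^7) = 0.0212 m
Confined: Δh_c = ΔV/(S·A) = 1 × 10^5/(1.1 × 10^-4 × 5.3 × 10^7) = 17.15 m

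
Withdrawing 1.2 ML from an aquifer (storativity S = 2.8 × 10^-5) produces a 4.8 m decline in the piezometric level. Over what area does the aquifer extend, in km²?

A ≈ 8.93 km²

ΔV = 1.2 ML = 1200 m³
A = ΔV / (S × Δh) = 1200 / (2.8 × 10^-5 × 4.8) = 8.929 × 10^6 m²
A = 8.929 × 10^6 m² = 8.929 km²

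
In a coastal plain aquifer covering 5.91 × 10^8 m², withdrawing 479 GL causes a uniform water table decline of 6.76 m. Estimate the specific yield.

Sy ≈ 0.12

ΔV = 479 GL = 4.79 × 10^8 m³
Sy = ΔV / (A × Δh) = 4.79 × 10^8 m³ / (5.91 × 10^8 m² × 6.76 m) = 0.1199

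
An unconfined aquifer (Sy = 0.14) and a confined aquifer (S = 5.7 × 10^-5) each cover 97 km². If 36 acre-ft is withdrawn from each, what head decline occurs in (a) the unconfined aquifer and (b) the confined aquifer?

A = 97 km² = 9.7 × 10^7 m²
ΔV = 36 acre-ft = 44410 m³
Unconfined: Δh_u = ΔV/(Sy·A) = 44410/(0.14 × 9.7 × 10^7) = 0.00327 m
Confined: Δh_c = ΔV/(S·A) = 44410/(5.7 × 10^-5 × 9.7 × 10^7) = 8.031 m

Δh_u ≈ 0.00327 m; Δh_c ≈ 8.03 m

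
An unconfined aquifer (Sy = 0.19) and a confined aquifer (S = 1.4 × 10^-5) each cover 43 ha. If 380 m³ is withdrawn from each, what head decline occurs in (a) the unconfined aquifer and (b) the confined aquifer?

A = 43 ha = 4.3 × 10^5 m²
Unconfined: Δh_u = ΔV/(Sy·A) = 380/(0.19 × 4.3 × 10^5) = 0.004651 m
Confined: Δh_c = ΔV/(S·A) = 380/(1.4 × 10^-5 × 4.3 × 10^5) = 63.12 m

Δh_u ≈ 0.00465 m; Δh_c ≈ 63.1 m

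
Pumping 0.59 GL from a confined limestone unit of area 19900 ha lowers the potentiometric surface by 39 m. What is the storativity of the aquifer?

S ≈ 7.6 × 10^-5

A = 19900 ha = 1.99 × 10^8 m²
ΔV = 0.59 GL = 5.9 × 10^5 m³
S = ΔV / (A × Δh) = 5.9 × 10^5 m³ / (1.99 × 10^8 m² × 39 m) = 7.602 × 10^-5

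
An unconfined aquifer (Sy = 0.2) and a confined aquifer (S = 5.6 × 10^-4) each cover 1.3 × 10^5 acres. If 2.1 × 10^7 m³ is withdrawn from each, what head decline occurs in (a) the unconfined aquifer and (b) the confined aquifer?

Δh_u ≈ 0.2 m; Δh_c ≈ 71.3 m

A = 1.3 × 10^5 acres = 5.261 × 10^8 m²
Unconfined: Δh_u = ΔV/(Sy·A) = 2.1 × 10^7/(0.2 × 5.261 × 10^8) = 0.1996 m
Confined: Δh_c = ΔV/(S·A) = 2.1 × 10^7/(5.6 × 10^-4 × 5.261 × 10^8) = 71.28 m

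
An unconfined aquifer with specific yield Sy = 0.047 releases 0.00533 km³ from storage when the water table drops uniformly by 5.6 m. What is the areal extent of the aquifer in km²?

ΔV = 0.00533 km³ = 5.33 × 10^6 m³
A = ΔV / (Sy × Δh) = 5.33 × 10^6 / (0.047 × 5.6) = 2.025 × 10^7 m²
A = 2.025 × 10^7 m² = 20.25 km²

A ≈ 20.3 km²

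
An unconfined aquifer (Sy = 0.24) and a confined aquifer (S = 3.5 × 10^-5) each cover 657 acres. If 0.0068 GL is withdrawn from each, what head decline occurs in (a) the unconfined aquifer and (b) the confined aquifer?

Δh_u ≈ 0.0107 m; Δh_c ≈ 73.1 m

A = 657 acres = 2.659 × 10^6 m²
ΔV = 0.0068 GL = 6800 m³
Unconfined: Δh_u = ΔV/(Sy·A) = 6800/(0.24 × 2.659 × 10^6) = 0.01066 m
Confined: Δh_c = ΔV/(S·A) = 6800/(3.5 × 10^-5 × 2.659 × 10^6) = 73.07 m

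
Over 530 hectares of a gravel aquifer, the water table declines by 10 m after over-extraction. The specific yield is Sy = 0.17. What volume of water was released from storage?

A = 530 hectares = 5.3 × 10^6 m²
ΔV = Sy × A × Δh = 0.17 × 5.3 × 10^6 m² × 10 m = 9.01 × 10^6 m³

ΔV ≈ 9.01 × 10^6 m³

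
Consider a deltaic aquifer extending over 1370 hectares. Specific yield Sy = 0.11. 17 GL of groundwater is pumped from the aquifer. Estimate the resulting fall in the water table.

A = 1370 hectares = 1.37 × 10^7 m²
ΔV = 17 GL = 1.7 × 10^7 m³
Δh = ΔV / (Sy × A) = 1.7 × 10^7 m³ / (0.11 × 1.37 × 10^7 m²) = 11.28 m

Δh ≈ 11.3 m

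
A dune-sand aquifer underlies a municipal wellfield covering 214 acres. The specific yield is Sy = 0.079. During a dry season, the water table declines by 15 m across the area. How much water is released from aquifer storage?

ΔV ≈ 1.03 × 10^6 m³

A = 214 acres = 8.66 × 10^5 m²
ΔV = Sy × A × Δh = 0.079 × 8.66 × 10^5 m² × 15 m = 1.026 × 10^6 m³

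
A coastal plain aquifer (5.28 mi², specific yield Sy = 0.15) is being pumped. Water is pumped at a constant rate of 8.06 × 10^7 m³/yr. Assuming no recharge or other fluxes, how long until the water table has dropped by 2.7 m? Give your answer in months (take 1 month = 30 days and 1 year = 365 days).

A = 5.28 mi² = 1.368 × 10^7 m²
ΔV = Sy × A × Δh = 0.15 × 1.368 × 10^7 × 2.7 = 5.538 × 10^6 m³
Q = 8.06 × 10^7 m³/yr = 2.208 × 10^5 m³/d
t = ΔV / Q = 5.538 × 10^6 m³ / 2.208 × 10^5 m³/d = 25.08 d
t = 25.08 d ≈ 0.836 months

t ≈ 0.836 months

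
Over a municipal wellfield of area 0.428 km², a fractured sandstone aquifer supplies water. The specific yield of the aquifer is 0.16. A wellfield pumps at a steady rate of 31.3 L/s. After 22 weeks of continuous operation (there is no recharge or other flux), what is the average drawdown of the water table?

A = 0.428 km² = 4.28 × 10^5 m²
Q = 31.3 L/s = 2704 m³/d
t = 22 weeks = 154 d
ΔV = Q × t = 2704 m³/d × 154 d = 4.165 × 10^5 m³
Δh = ΔV / (Sy × A) = 4.165 × 10^5 / (0.16 × 4.28 × 10^5) = 6.082 m

Δh ≈ 6.08 m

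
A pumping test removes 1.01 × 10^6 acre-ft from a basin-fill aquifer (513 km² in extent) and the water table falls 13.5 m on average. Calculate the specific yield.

A = 513 km² = 5.13 × 10^8 m²
ΔV = 1.01 × 10^6 acre-ft = 1.246 × 10^9 m³
Sy = ΔV / (A × Δh) = 1.246 × 10^9 m³ / (5.13 × 10^8 m² × 13.5 m) = 0.1799

Sy ≈ 0.18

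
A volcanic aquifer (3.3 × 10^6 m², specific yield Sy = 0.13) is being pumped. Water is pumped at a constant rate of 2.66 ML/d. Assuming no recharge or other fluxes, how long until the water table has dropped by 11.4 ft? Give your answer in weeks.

Δh = 11.4 ft = 3.475 m
ΔV = Sy × A × Δh = 0.13 × 3.3 × 10^6 × 3.475 = 1.491 × 10^6 m³
Q = 2.66 ML/d = 2660 m³/d
t = ΔV / Q = 1.491 × 10^6 m³ / 2660 m³/d = 560.4 d
t = 560.4 d ≈ 80.06 weeks

t ≈ 80.1 weeks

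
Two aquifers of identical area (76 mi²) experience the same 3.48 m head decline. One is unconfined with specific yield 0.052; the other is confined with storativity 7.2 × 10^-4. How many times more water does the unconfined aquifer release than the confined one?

A = 76 mi² = 1.968 × 10^8 m²
Unconfined: ΔV_u = Sy × A × Δh = 0.052 × 1.968 × 10^8 × 3.48 = 3.562 × 10^7 m³
Confined: ΔV_c = S × A × Δh = 7.2 × 10^-4 × 1.968 × 10^8 × 3.48 = 4.932 × 10^5 m³
Ratio = ΔV_u / ΔV_c = Sy / S = 0.052 / 7.2 × 10^-4 = 72.22

ΔV_u / ΔV_c ≈ 72.2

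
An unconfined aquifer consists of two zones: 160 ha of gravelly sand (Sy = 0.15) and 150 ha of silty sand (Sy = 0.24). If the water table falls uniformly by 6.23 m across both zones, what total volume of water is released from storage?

A₁ = 160 ha = 1.6 × 10^6 m²; A₂ = 150 ha = 1.5 × 10^6 m²
ΔV₁ = 0.15 × 1.6 × 10^6 × 6.23 = 1.495 × 10^6 m³
ΔV₂ = 0.24 × 1.5 × 10^6 × 6.23 = 2.243 × 10^6 m³
ΔV = ΔV₁ + ΔV₂ = 3.738 × 10^6 m³

ΔV ≈ 3.74 × 10^6 m³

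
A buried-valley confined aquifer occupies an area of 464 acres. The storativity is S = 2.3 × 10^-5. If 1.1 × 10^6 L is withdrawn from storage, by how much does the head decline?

A = 464 acres = 1.878 × 10^6 m²
ΔV = 1.1 × 10^6 L = 1100 m³
Δh = ΔV / (S × A) = 1100 m³ / (2.3 × 10^-5 × 1.878 × 10^6 m²) = 25.47 m

Δh ≈ 25.5 m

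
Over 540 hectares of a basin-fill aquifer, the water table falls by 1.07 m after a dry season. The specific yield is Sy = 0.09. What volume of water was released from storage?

ΔV ≈ 5.2 × 10^5 m³

A = 540 hectares = 5.4 × 10^6 m²
ΔV = Sy × A × Δh = 0.09 × 5.4 × 10^6 m² × 1.07 m = 5.2 × 10^5 m³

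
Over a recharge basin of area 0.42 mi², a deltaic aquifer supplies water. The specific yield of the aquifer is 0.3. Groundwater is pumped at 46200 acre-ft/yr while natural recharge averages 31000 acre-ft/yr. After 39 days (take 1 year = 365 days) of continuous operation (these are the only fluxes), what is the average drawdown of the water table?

A = 0.42 mi² = 1.088 × 10^6 m²
Net abstraction = 46200 − 31000 = 15200 acre-ft/yr
Q_net = 15200 acre-ft/yr = 51370 m³/d
ΔV = Q × t = 51370 m³/d × 39 d = 2.003 × 10^6 m³
Δh = ΔV / (Sy × A) = 2.003 × 10^6 / (0.3 × 1.088 × 10^6) = 6.139 m

Δh ≈ 6.14 m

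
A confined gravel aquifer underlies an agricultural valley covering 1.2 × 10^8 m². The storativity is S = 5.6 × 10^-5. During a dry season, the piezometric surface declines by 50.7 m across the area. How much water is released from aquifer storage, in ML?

ΔV = S × A × Δh = 5.6 × 10^-5 × 1.2 × 10^8 m² × 50.7 m = 3.407 × 10^5 m³
ΔV = 3.407 × 10^5 m³ = 340.7 ML

ΔV ≈ 341 ML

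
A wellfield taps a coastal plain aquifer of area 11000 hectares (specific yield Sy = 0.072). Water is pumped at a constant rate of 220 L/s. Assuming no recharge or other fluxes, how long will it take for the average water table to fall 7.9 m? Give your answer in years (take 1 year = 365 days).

A = 11000 hectares = 1.1 × 10^8 m²
ΔV = Sy × A × Δh = 0.072 × 1.1 × 10^8 × 7.9 = 6.257 × 10^7 m³
Q = 220 L/s = 19010 m³/d
t = ΔV / Q = 6.257 × 10^7 m³ / 19010 m³/d = 3292 d
t = 3292 d ≈ 9.018 years

t ≈ 9.02 years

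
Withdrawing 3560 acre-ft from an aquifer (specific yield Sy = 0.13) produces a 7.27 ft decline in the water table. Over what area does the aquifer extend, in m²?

A ≈ 1.52 × 10^7 m²

Δh = 7.27 ft = 2.216 m
ΔV = 3560 acre-ft = 4.391 × 10^6 m³
A = ΔV / (Sy × Δh) = 4.391 × 10^6 / (0.13 × 2.216) = 1.524 × 10^7 m²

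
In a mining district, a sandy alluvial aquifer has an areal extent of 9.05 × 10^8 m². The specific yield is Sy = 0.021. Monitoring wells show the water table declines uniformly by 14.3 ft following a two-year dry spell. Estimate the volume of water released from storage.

Δh = 14.3 ft = 4.359 m
ΔV = Sy × A × Δh = 0.021 × 9.05 × 10^8 m² × 4.359 m = 8.284 × 10^7 m³

ΔV ≈ 8.28 × 10^7 m³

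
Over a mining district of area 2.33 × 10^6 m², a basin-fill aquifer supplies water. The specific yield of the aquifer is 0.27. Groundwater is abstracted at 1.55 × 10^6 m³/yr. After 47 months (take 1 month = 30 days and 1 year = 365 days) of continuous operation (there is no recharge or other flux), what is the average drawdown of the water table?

Δh ≈ 9.52 m

Q = 1.55 × 10^6 m³/yr = 4247 m³/d
t = 47 months = 1410 d
ΔV = Q × t = 4247 m³/d × 1410 d = 5.988 × 10^6 m³
Δh = ΔV / (Sy × A) = 5.988 × 10^6 / (0.27 × 2.33 × 10^6) = 9.518 m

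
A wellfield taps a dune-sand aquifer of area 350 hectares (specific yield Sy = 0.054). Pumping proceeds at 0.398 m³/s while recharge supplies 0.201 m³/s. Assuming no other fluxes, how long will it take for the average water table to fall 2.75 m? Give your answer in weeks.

A = 350 hectares = 3.5 × 10^6 m²
ΔV = Sy × A × Δh = 0.054 × 3.5 × 10^6 × 2.75 = 5.197 × 10^5 m³
Net withdrawal = 0.398 − 0.201 = 0.197 m³/s = 17020 m³/d
t = ΔV / Q = 5.197 × 10^5 m³ / 17020 m³/d = 30.54 d
t = 30.54 d ≈ 4.362 weeks

t ≈ 4.36 weeks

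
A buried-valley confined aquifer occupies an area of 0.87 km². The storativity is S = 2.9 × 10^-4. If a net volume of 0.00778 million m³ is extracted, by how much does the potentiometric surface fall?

A = 0.87 km² = 8.7 × 10^5 m²
ΔV = 0.00778 million m³ = 7780 m³
Δh = ΔV / (S × A) = 7780 m³ / (2.9 × 10^-4 × 8.7 × 10^5 m²) = 30.84 m

Δh ≈ 30.8 m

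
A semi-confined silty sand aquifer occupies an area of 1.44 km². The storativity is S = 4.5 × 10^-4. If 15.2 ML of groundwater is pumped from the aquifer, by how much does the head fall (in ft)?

Δh ≈ 77 ft

A = 1.44 km² = 1.44 × 10^6 m²
ΔV = 15.2 ML = 15200 m³
Δh = ΔV / (S × A) = 15200 m³ / (4.5 × 10^-4 × 1.44 × 10^6 m²) = 23.46 m
Δh = 23.46 m = 76.96 ft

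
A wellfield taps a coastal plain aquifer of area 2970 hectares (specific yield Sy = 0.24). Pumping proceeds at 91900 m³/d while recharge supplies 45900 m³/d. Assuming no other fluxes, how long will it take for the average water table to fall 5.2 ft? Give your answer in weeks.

t ≈ 35.1 weeks

A = 2970 hectares = 2.97 × 10^7 m²
Δh = 5.2 ft = 1.585 m
ΔV = Sy × A × Δh = 0.24 × 2.97 × 10^7 × 1.585 = 1.13 × 10^7 m³
Net withdrawal = 91900 − 45900 = 46000 m³/d
t = ΔV / Q = 1.13 × 10^7 m³ / 46000 m³/d = 245.6 d
t = 245.6 d ≈ 35.09 weeks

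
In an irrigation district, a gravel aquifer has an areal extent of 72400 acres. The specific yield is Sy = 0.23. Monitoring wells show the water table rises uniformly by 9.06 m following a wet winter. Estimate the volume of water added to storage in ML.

ΔV ≈ 6.11 × 10^5 ML

A = 72400 acres = 2.93 × 10^8 m²
ΔV = Sy × A × Δh = 0.23 × 2.93 × 10^8 m² × 9.06 m = 6.105 × 10^8 m³
ΔV = 6.105 × 10^8 m³ = 6.105 × 10^5 ML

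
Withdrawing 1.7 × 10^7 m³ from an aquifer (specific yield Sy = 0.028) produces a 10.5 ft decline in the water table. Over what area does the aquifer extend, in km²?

Δh = 10.5 ft = 3.2 m
A = ΔV / (Sy × Δh) = 1.7 × 10^7 / (0.028 × 3.2) = 1.897 × 10^8 m²
A = 1.897 × 10^8 m² = 189.7 km²

A ≈ 190 km²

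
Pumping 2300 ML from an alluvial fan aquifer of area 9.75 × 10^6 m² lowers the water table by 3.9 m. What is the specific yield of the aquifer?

Sy ≈ 0.06

ΔV = 2300 ML = 2.3 × 10^6 m³
Sy = ΔV / (A × Δh) = 2.3 × 10^6 m³ / (9.75 × 10^6 m² × 3.9 m) = 0.06049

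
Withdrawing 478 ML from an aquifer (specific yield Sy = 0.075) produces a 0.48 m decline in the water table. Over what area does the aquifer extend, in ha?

ΔV = 478 ML = 4.78 × 10^5 m³
A = ΔV / (Sy × Δh) = 4.78 × 10^5 / (0.075 × 0.48) = 1.328 × 10^7 m²
A = 1.328 × 10^7 m² = 1328 ha

A ≈ 1330 ha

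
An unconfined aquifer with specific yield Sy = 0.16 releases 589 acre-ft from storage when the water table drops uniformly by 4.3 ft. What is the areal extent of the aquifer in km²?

Δh = 4.3 ft = 1.311 m
ΔV = 589 acre-ft = 7.265 × 10^5 m³
A = ΔV / (Sy × Δh) = 7.265 × 10^5 / (0.16 × 1.311) = 3.465 × 10^6 m²
A = 3.465 × 10^6 m² = 3.465 km²

A ≈ 3.46 km²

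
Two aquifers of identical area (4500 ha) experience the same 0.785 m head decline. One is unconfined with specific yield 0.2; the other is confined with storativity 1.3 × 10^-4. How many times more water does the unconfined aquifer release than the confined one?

A = 4500 ha = 4.5 × 10^7 m²
Unconfined: ΔV_u = Sy × A × Δh = 0.2 × 4.5 × 10^7 × 0.785 = 7.065 × 10^6 m³
Confined: ΔV_c = S × A × Δh = 1.3 × 10^-4 × 4.5 × 10^7 × 0.785 = 4592 m³
Ratio = ΔV_u / ΔV_c = Sy / S = 0.2 / 1.3 × 10^-4 = 1538

ΔV_u / ΔV_c ≈ 1540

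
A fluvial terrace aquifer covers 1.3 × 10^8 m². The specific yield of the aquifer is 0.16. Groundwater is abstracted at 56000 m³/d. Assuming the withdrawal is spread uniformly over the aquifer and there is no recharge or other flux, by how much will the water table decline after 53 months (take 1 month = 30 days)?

t = 53 months = 1590 d
ΔV = Q × t = 56000 m³/d × 1590 d = 8.904 × 10^7 m³
Δh = ΔV / (Sy × A) = 8.904 × 10^7 / (0.16 × 1.3 × 10^8) = 4.281 m

Δh ≈ 4.28 m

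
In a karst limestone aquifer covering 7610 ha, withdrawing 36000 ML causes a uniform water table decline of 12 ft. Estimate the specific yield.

Sy ≈ 0.13

A = 7610 ha = 7.61 × 10^7 m²
Δh = 12 ft = 3.658 m
ΔV = 36000 ML = 3.6 × 10^7 m³
Sy = ΔV / (A × Δh) = 3.6 × 10^7 m³ / (7.61 × 10^7 m² × 3.658 m) = 0.1293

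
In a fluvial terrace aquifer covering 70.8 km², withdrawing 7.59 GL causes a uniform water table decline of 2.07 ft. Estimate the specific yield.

Sy ≈ 0.17

A = 70.8 km² = 7.08 × 10^7 m²
Δh = 2.07 ft = 0.6309 m
ΔV = 7.59 GL = 7.59 × 10^6 m³
Sy = ΔV / (A × Δh) = 7.59 × 10^6 m³ / (7.08 × 10^7 m² × 0.6309 m) = 0.1699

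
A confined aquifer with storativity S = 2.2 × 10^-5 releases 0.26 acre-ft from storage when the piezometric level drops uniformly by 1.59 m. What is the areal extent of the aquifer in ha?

A ≈ 917 ha

ΔV = 0.26 acre-ft = 320.7 m³
A = ΔV / (S × Δh) = 320.7 / (2.2 × 10^-5 × 1.59) = 9.168 × 10^6 m²
A = 9.168 × 10^6 m² = 916.8 ha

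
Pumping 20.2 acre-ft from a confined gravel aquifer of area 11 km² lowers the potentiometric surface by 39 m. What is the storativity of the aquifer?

A = 11 km² = 1.1 × 10^7 m²
ΔV = 20.2 acre-ft = 24920 m³
S = ΔV / (A × Δh) = 24920 m³ / (1.1 × 10^7 m² × 39 m) = 5.808 × 10^-5

S ≈ 5.8 × 10^-5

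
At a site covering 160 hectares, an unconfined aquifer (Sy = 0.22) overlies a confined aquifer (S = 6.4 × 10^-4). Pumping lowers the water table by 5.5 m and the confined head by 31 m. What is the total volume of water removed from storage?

A = 160 hectares = 1.6 × 10^6 m²
Unconfined: ΔV_u = Sy × A × Δh_u = 0.22 × 1.6 × 10^6 × 5.5 = 1.936 × 10^6 m³
Confined: ΔV_c = S × A × Δh_c = 6.4 × 10^-4 × 1.6 × 10^6 × 31 = 31740 m³
Total ΔV = 1.936 × 10^6 + 31740 = 1.968 × 10^6 m³

ΔV ≈ 1.97 × 10^6 m³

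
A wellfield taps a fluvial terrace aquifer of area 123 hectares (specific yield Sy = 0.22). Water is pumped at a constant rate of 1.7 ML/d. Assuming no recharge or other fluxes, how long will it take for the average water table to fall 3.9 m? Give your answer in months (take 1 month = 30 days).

t ≈ 20.7 months

A = 123 hectares = 1.23 × 10^6 m²
ΔV = Sy × A × Δh = 0.22 × 1.23 × 10^6 × 3.9 = 1.055 × 10^6 m³
Q = 1.7 ML/d = 1700 m³/d
t = ΔV / Q = 1.055 × 10^6 m³ / 1700 m³/d = 620.8 d
t = 620.8 d ≈ 20.69 months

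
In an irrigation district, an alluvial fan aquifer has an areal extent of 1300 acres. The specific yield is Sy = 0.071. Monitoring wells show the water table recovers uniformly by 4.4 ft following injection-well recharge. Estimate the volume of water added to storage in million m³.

ΔV ≈ 0.501 million m³

A = 1300 acres = 5.261 × 10^6 m²
Δh = 4.4 ft = 1.341 m
ΔV = Sy × A × Δh = 0.071 × 5.261 × 10^6 m² × 1.341 m = 5.009 × 10^5 m³
ΔV = 5.009 × 10^5 m³ = 0.5009 million m³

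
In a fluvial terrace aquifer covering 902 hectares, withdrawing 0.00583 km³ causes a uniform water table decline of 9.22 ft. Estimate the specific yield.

A = 902 hectares = 9.02 × 10^6 m²
Δh = 9.22 ft = 2.81 m
ΔV = 0.00583 km³ = 5.83 × 10^6 m³
Sy = ΔV / (A × Δh) = 5.83 × 10^6 m³ / (9.02 × 10^6 m² × 2.81 m) = 0.23

Sy ≈ 0.23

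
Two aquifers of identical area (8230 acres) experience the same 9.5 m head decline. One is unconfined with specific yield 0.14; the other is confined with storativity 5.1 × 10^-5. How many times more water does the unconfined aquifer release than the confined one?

A = 8230 acres = 3.331 × 10^7 m²
Unconfined: ΔV_u = Sy × A × Δh = 0.14 × 3.331 × 10^7 × 9.5 = 4.43 × 10^7 m³
Confined: ΔV_c = S × A × Δh = 5.1 × 10^-5 × 3.331 × 10^7 × 9.5 = 16140 m³
Ratio = ΔV_u / ΔV_c = Sy / S = 0.14 / 5.1 × 10^-5 = 2745

ΔV_u / ΔV_c ≈ 2750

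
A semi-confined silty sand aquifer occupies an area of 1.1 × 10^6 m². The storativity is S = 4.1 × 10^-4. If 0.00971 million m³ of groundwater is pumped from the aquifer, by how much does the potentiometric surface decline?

ΔV = 0.00971 million m³ = 9710 m³
Δh = ΔV / (S × A) = 9710 m³ / (4.1 × 10^-4 × 1.1 × 10^6 m²) = 21.53 m

Δh ≈ 21.5 m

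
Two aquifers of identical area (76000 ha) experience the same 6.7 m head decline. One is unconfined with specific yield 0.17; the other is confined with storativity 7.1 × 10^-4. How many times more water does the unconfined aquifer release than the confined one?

A = 76000 ha = 7.6 × 10^8 m²
Unconfined: ΔV_u = Sy × A × Δh = 0.17 × 7.6 × 10^8 × 6.7 = 8.656 × 10^8 m³
Confined: ΔV_c = S × A × Δh = 7.1 × 10^-4 × 7.6 × 10^8 × 6.7 = 3.615 × 10^6 m³
Ratio = ΔV_u / ΔV_c = Sy / S = 0.17 / 7.1 × 10^-4 = 239.4

ΔV_u / ΔV_c ≈ 239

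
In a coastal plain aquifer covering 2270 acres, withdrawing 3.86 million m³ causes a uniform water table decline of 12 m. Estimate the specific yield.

Sy ≈ 0.035

A = 2270 acres = 9.186 × 10^6 m²
ΔV = 3.86 million m³ = 3.86 × 10^6 m³
Sy = ΔV / (A × Δh) = 3.86 × 10^6 m³ / (9.186 × 10^6 m² × 12 m) = 0.03502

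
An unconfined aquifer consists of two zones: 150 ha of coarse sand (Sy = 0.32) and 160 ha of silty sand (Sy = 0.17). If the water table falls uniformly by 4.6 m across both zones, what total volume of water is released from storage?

ΔV ≈ 3.46 × 10^6 m³

A₁ = 150 ha = 1.5 × 10^6 m²; A₂ = 160 ha = 1.6 × 10^6 m²
ΔV₁ = 0.32 × 1.5 × 10^6 × 4.6 = 2.208 × 10^6 m³
ΔV₂ = 0.17 × 1.6 × 10^6 × 4.6 = 1.251 × 10^6 m³
ΔV = ΔV₁ + ΔV₂ = 3.459 × 10^6 m³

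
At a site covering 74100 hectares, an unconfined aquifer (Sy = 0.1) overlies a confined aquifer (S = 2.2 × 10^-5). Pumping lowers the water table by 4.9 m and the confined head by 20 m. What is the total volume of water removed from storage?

ΔV ≈ 3.63 × 10^8 m³

A = 74100 hectares = 7.41 × 10^8 m²
Unconfined: ΔV_u = Sy × A × Δh_u = 0.1 × 7.41 × 10^8 × 4.9 = 3.631 × 10^8 m³
Confined: ΔV_c = S × A × Δh_c = 2.2 × 10^-5 × 7.41 × 10^8 × 20 = 3.26 × 10^5 m³
Total ΔV = 3.631 × 10^8 + 3.26 × 10^5 = 3.634 × 10^8 m³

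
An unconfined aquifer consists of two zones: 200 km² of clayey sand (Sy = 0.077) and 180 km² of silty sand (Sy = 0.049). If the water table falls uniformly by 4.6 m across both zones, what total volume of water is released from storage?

ΔV ≈ 1.11 × 10^8 m³

A₁ = 200 km² = 2 × 10^8 m²; A₂ = 180 km² = 1.8 × 10^8 m²
ΔV₁ = 0.077 × 2 × 10^8 × 4.6 = 7.084 × 10^7 m³
ΔV₂ = 0.049 × 1.8 × 10^8 × 4.6 = 4.057 × 10^7 m³
ΔV = ΔV₁ + ΔV₂ = 1.114 × 10^8 m³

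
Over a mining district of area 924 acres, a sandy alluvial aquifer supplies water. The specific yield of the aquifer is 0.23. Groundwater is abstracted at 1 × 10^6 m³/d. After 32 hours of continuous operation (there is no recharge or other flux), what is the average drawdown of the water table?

Δh ≈ 1.55 m

A = 924 acres = 3.739 × 10^6 m²
t = 32 hours = 1.333 d
ΔV = Q × t = 1 × 10^6 m³/d × 1.333 d = 1.333 × 10^6 m³
Δh = ΔV / (Sy × A) = 1.333 × 10^6 / (0.23 × 3.739 × 10^6) = 1.55 m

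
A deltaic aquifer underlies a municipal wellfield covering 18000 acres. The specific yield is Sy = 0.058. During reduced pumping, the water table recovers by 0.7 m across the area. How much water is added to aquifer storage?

A = 18000 acres = 7.284 × 10^7 m²
ΔV = Sy × A × Δh = 0.058 × 7.284 × 10^7 m² × 0.7 m = 2.957 × 10^6 m³

ΔV ≈ 2.96 × 10^6 m³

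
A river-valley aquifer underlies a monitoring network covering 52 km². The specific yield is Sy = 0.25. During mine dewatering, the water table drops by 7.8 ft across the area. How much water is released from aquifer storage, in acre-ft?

A = 52 km² = 5.2 × 10^7 m²
Δh = 7.8 ft = 2.377 m
ΔV = Sy × A × Δh = 0.25 × 5.2 × 10^7 m² × 2.377 m = 3.091 × 10^7 m³
ΔV = 3.091 × 10^7 m³ = 25060 acre-ft

ΔV ≈ 25100 acre-ft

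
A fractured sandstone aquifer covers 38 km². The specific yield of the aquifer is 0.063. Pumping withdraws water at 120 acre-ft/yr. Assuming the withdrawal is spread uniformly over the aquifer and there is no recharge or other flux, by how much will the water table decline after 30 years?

Δh ≈ 1.85 m

A = 38 km² = 3.8 × 10^7 m²
Q = 120 acre-ft/yr = 405.5 m³/d
t = 30 years = 10950 d
ΔV = Q × t = 405.5 m³/d × 10950 d = 4.441 × 10^6 m³
Δh = ΔV / (Sy × A) = 4.441 × 10^6 / (0.063 × 3.8 × 10^7) = 1.855 m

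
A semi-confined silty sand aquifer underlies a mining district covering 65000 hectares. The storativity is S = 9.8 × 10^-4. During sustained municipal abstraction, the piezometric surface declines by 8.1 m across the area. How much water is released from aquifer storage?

A = 65000 hectares = 6.5 × 10^8 m²
ΔV = S × A × Δh = 9.8 × 10^-4 × 6.5 × 10^8 m² × 8.1 m = 5.16 × 10^6 m³

ΔV ≈ 5.16 × 10^6 m³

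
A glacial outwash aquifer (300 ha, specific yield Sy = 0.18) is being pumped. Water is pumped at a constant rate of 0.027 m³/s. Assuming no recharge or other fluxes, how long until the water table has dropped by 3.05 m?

t ≈ 706 days

A = 300 ha = 3 × 10^6 m²
ΔV = Sy × A × Δh = 0.18 × 3 × 10^6 × 3.05 = 1.647 × 10^6 m³
Q = 0.027 m³/s = 2333 m³/d
t = ΔV / Q = 1.647 × 10^6 m³ / 2333 m³/d = 706 d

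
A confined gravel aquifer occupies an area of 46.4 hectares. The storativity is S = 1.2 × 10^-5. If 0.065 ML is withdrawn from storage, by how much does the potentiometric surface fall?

A = 46.4 hectares = 4.64 × 10^5 m²
ΔV = 0.065 ML = 65 m³
Δh = ΔV / (S × A) = 65 m³ / (1.2 × 10^-5 × 4.64 × 10^5 m²) = 11.67 m

Δh ≈ 11.7 m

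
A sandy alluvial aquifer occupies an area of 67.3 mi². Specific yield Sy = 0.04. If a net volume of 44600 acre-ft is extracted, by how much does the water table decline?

Δh ≈ 7.89 m

A = 67.3 mi² = 1.743 × 10^8 m²
ΔV = 44600 acre-ft = 5.501 × 10^7 m³
Δh = ΔV / (Sy × A) = 5.501 × 10^7 m³ / (0.04 × 1.743 × 10^8 m²) = 7.89 m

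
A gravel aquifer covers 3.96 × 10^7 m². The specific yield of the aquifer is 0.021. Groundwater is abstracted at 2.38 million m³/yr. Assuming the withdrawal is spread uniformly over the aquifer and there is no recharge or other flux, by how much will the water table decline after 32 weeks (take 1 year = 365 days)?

Δh ≈ 1.76 m

Q = 2.38 million m³/yr = 6521 m³/d
t = 32 weeks = 224 d
ΔV = Q × t = 6521 m³/d × 224 d = 1.461 × 10^6 m³
Δh = ΔV / (Sy × A) = 1.461 × 10^6 / (0.021 × 3.96 × 10^7) = 1.756 m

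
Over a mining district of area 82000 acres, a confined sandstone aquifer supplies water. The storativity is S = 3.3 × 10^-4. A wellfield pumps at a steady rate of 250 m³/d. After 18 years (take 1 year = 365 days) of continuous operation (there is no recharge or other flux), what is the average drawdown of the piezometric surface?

A = 82000 acres = 3.318 × 10^8 m²
t = 18 years = 6570 d
ΔV = Q × t = 250 m³/d × 6570 d = 1.643 × 10^6 m³
Δh = ΔV / (S × A) = 1.643 × 10^6 / (3.3 × 10^-4 × 3.318 × 10^8) = 15 m

Δh ≈ 15 m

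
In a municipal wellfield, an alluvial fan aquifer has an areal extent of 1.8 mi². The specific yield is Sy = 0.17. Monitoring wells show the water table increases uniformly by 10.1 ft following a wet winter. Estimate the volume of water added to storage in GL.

A = 1.8 mi² = 4.662 × 10^6 m²
Δh = 10.1 ft = 3.078 m
ΔV = Sy × A × Δh = 0.17 × 4.662 × 10^6 m² × 3.078 m = 2.44 × 10^6 m³
ΔV = 2.44 × 10^6 m³ = 2.44 GL

ΔV ≈ 2.44 GL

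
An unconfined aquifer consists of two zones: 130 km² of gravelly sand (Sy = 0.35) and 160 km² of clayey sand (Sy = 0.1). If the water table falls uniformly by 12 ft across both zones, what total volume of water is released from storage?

A₁ = 130 km² = 1.3 × 10^8 m²; A₂ = 160 km² = 1.6 × 10^8 m²
Δh = 12 ft = 3.658 m
ΔV₁ = 0.35 × 1.3 × 10^8 × 3.658 = 1.664 × 10^8 m³
ΔV₂ = 0.1 × 1.6 × 10^8 × 3.658 = 5.852 × 10^7 m³
ΔV = ΔV₁ + ΔV₂ = 2.249 × 10^8 m³

ΔV ≈ 2.25 × 10^8 m³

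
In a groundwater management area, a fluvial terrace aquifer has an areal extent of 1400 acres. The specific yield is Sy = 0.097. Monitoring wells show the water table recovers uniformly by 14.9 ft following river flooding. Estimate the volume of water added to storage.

ΔV ≈ 2.5 × 10^6 m³

A = 1400 acres = 5.666 × 10^6 m²
Δh = 14.9 ft = 4.542 m
ΔV = Sy × A × Δh = 0.097 × 5.666 × 10^6 m² × 4.542 m = 2.496 × 10^6 m³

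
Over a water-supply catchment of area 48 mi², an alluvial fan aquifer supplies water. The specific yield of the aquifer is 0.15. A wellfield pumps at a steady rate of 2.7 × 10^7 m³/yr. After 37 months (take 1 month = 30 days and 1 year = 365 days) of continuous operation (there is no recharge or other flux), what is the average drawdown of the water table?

A = 48 mi² = 1.243 × 10^8 m²
Q = 2.7 × 10^7 m³/yr = 73970 m³/d
t = 37 months = 1110 d
ΔV = Q × t = 73970 m³/d × 1110 d = 8.211 × 10^7 m³
Δh = ΔV / (Sy × A) = 8.211 × 10^7 / (0.15 × 1.243 × 10^8) = 4.403 m

Δh ≈ 4.4 m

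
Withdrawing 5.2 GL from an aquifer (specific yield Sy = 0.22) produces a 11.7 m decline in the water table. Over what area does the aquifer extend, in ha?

ΔV = 5.2 GL = 5.2 × 10^6 m³
A = ΔV / (Sy × Δh) = 5.2 × 10^6 / (0.22 × 11.7) = 2.02 × 10^6 m²
A = 2.02 × 10^6 m² = 202 ha

A ≈ 202 ha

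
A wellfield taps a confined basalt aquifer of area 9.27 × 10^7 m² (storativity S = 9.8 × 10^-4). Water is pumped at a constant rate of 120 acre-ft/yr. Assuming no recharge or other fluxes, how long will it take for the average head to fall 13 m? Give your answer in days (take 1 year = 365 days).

t ≈ 2910 days

ΔV = S × A × Δh = 9.8 × 10^-4 × 9.27 × 10^7 × 13 = 1.181 × 10^6 m³
Q = 120 acre-ft/yr = 405.5 m³/d
t = ΔV / Q = 1.181 × 10^6 m³ / 405.5 m³/d = 2912 d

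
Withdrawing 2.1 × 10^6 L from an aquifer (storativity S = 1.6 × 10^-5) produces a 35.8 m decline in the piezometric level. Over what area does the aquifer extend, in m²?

A ≈ 3.67 × 10^6 m²

ΔV = 2.1 × 10^6 L = 2100 m³
A = ΔV / (S × Δh) = 2100 / (1.6 × 10^-5 × 35.8) = 3.666 × 10^6 m²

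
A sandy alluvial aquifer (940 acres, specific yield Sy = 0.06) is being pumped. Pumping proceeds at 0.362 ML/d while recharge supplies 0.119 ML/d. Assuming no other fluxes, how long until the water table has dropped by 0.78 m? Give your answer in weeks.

t ≈ 105 weeks

A = 940 acres = 3.804 × 10^6 m²
ΔV = Sy × A × Δh = 0.06 × 3.804 × 10^6 × 0.78 = 1.78 × 10^5 m³
Net withdrawal = 0.362 − 0.119 = 0.243 ML/d = 243 m³/d
t = ΔV / Q = 1.78 × 10^5 m³ / 243 m³/d = 732.6 d
t = 732.6 d ≈ 104.7 weeks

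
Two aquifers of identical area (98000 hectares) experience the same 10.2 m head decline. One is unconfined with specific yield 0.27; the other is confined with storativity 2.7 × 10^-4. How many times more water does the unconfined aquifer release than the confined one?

A = 98000 hectares = 9.8 × 10^8 m²
Unconfined: ΔV_u = Sy × A × Δh = 0.27 × 9.8 × 10^8 × 10.2 = 2.699 × 10^9 m³
Confined: ΔV_c = S × A × Δh = 2.7 × 10^-4 × 9.8 × 10^8 × 10.2 = 2.699 × 10^6 m³
Ratio = ΔV_u / ΔV_c = Sy / S = 0.27 / 2.7 × 10^-4 = 1000

ΔV_u / ΔV_c ≈ 1000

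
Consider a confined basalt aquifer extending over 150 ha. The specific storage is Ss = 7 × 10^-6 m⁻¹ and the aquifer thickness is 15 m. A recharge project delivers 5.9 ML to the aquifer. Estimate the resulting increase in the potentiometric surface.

Δh ≈ 37.5 m

S = Ss × b = 7 × 10^-6 m⁻¹ × 15 m = 1.05 × 10^-4
A = 150 ha = 1.5 × 10^6 m²
ΔV = 5.9 ML = 5900 m³
Δh = ΔV / (S × A) = 5900 m³ / (1.05 × 10^-4 × 1.5 × 10^6 m²) = 37.46 m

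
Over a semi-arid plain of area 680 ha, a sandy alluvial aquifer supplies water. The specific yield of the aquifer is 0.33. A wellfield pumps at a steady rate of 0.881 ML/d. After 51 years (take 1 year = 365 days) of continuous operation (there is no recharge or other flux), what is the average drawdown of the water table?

Δh ≈ 7.31 m

A = 680 ha = 6.8 × 10^6 m²
Q = 0.881 ML/d = 881 m³/d
t = 51 years = 18620 d
ΔV = Q × t = 881 m³/d × 18620 d = 1.64 × 10^7 m³
Δh = ΔV / (Sy × A) = 1.64 × 10^7 / (0.33 × 6.8 × 10^6) = 7.308 m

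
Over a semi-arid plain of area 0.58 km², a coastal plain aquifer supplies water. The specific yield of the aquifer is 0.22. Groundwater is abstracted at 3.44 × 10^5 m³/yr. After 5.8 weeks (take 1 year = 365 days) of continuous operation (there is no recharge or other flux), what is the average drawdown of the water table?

Δh ≈ 0.3 m

A = 0.58 km² = 5.8 × 10^5 m²
Q = 3.44 × 10^5 m³/yr = 942.5 m³/d
t = 5.8 weeks = 40.6 d
ΔV = Q × t = 942.5 m³/d × 40.6 d = 38260 m³
Δh = ΔV / (Sy × A) = 38260 / (0.22 × 5.8 × 10^5) = 0.2999 m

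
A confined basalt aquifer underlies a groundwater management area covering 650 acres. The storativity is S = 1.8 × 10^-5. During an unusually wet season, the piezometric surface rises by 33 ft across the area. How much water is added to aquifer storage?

ΔV ≈ 476 m³

A = 650 acres = 2.63 × 10^6 m²
Δh = 33 ft = 10.06 m
ΔV = S × A × Δh = 1.8 × 10^-5 × 2.63 × 10^6 m² × 10.06 m = 476.2 m³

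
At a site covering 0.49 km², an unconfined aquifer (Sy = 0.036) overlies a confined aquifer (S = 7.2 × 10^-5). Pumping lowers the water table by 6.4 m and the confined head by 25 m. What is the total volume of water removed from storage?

A = 0.49 km² = 4.9 × 10^5 m²
Unconfined: ΔV_u = Sy × A × Δh_u = 0.036 × 4.9 × 10^5 × 6.4 = 1.129 × 10^5 m³
Confined: ΔV_c = S × A × Δh_c = 7.2 × 10^-5 × 4.9 × 10^5 × 25 = 882 m³
Total ΔV = 1.129 × 10^5 + 882 = 1.138 × 10^5 m³

ΔV ≈ 1.14 × 10^5 m³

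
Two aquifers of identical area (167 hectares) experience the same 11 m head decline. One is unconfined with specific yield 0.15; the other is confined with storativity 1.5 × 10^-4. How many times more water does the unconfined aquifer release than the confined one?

ΔV_u / ΔV_c ≈ 1000

A = 167 hectares = 1.67 × 10^6 m²
Unconfined: ΔV_u = Sy × A × Δh = 0.15 × 1.67 × 10^6 × 11 = 2.756 × 10^6 m³
Confined: ΔV_c = S × A × Δh = 1.5 × 10^-4 × 1.67 × 10^6 × 11 = 2755 m³
Ratio = ΔV_u / ΔV_c = Sy / S = 0.15 / 1.5 × 10^-4 = 1000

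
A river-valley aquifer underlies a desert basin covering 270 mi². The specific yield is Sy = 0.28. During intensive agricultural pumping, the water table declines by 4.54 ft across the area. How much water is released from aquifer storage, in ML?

ΔV ≈ 2.71 × 10^5 ML

A = 270 mi² = 6.993 × 10^8 m²
Δh = 4.54 ft = 1.384 m
ΔV = Sy × A × Δh = 0.28 × 6.993 × 10^8 m² × 1.384 m = 2.71 × 10^8 m³
ΔV = 2.71 × 10^8 m³ = 2.71 × 10^5 ML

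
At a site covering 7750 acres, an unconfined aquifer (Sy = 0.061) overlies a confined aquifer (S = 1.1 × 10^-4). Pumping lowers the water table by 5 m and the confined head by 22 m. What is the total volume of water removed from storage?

A = 7750 acres = 3.136 × 10^7 m²
Unconfined: ΔV_u = Sy × A × Δh_u = 0.061 × 3.136 × 10^7 × 5 = 9.566 × 10^6 m³
Confined: ΔV_c = S × A × Δh_c = 1.1 × 10^-4 × 3.136 × 10^7 × 22 = 75900 m³
Total ΔV = 9.566 × 10^6 + 75900 = 9.642 × 10^6 m³

ΔV ≈ 9.64 × 10^6 m³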